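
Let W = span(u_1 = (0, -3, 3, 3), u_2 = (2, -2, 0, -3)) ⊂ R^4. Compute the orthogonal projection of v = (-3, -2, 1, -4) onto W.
proj_W(v) = (29/25, -51/50, -7/50, -47/25)

Set up U = [u_1 | ... | u_2] ∈ R^(4×2). The projector onto W = col(U) is P = U (U^T U)^(-1) U^T.
Compute U^T U =
  [27, -3]
  [-3, 17],
and U^T v = (-3, 10).
Solve U^T U · c = U^T v for the coefficients: c = (-7/150, 29/50). The projection is proj_W(v) = U c.
Check: (v - proj_W(v)) · u_1 = 0  (should be 0).
Check: (v - proj_W(v)) · u_2 = 0  (should be 0).
Result: proj_W(v) = (29/25, -51/50, -7/50, -47/25).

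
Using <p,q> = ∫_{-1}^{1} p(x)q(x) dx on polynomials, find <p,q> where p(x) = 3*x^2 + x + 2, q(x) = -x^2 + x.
<p,q> = -28/15

Expand the product: p(x)·q(x) = -3*x^4 + 2*x^3 - x^2 + 2*x.
∫_{-1}^{1} of each monomial x^k gives [2/(k+1) if k even, 0 if k odd]. Integrating term-by-term (or equivalently evaluating the antiderivative F(x) = -3*x^5/5 + x^4/2 - x^3/3 + x^2 at the endpoints):
  F(1) − F(−1) = 17/30 − (73/30) = -28/15.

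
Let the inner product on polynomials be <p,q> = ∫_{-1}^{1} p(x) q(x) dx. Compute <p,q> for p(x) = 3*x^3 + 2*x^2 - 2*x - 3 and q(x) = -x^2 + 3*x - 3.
<p,q> = 74/5

Expand the product: p(x)·q(x) = -3*x^5 + 7*x^4 - x^3 - 9*x^2 - 3*x + 9.
∫_{-1}^{1} of each monomial x^k gives [2/(k+1) if k even, 0 if k odd]. Integrating term-by-term (or equivalently evaluating the antiderivative F(x) = -x^6/2 + 7*x^5/5 - x^4/4 - 3*x^3 - 3*x^2/2 + 9*x at the endpoints):
  F(1) − F(−1) = 103/20 − (-193/20) = 74/5.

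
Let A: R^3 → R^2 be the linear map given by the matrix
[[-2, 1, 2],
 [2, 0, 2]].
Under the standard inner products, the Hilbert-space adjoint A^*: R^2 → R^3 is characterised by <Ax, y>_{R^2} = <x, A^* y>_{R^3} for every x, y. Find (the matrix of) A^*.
A^* = A^T =
[[-2, 2],
 [1, 0],
 [2, 2]]

For real matrices with standard dot products, the defining identity <Ax, y> = <x, A^* y> gives (Ax)^T y = x^T (A^*) y, i.e. x^T A^T y = x^T (A^*) y. Since this holds for all x, y, we must have A^* = A^T. Therefore
A^* =
[[-2, 2],
 [1, 0],
 [2, 2]].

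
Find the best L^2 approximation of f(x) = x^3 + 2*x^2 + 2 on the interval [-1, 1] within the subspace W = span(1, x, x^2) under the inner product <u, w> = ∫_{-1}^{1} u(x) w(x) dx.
g(x) = 2*x^2 + 3*x/5 + 2

The best approximation g ∈ W is the orthogonal projection of f onto W. Writing g = a_0 + a_1 x + a_2 x^2, the coefficients solve the normal equations G · a = b where
  G_{ij} = <φ_i, φ_j> and b_i = <f, φ_i>, with φ_0 = 1, φ_1 = x, φ_2 = x^2.
G =
  [2, 0, 2/3]
  [0, 2/3, 0]
  [2/3, 0, 2/5],
b = (16/3, 2/5, 32/15).
Solving gives a_0 = 2, a_1 = 3/5, a_2 = 2, so
  g(x) = 2*x^2 + 3*x/5 + 2.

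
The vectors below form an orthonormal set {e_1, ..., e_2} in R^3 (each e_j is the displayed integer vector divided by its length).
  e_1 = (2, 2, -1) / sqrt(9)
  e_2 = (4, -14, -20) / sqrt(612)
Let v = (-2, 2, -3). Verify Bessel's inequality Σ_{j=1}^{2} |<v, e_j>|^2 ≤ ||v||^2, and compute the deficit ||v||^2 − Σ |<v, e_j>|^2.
Σ |<v, e_j>|^2 = 33/17; ||v||^2 = 17; deficit = 256/17

Write each e_j = u_j / sqrt(<u_j, u_j>) where u_j is the displayed integer vector. Then <v, e_j> = <v, u_j> / sqrt(<u_j, u_j>), so |<v, e_j>|^2 = <v, u_j>^2 / <u_j, u_j>.
Coefficients: <v, e_1> = 3/sqrt(9), <v, e_2> = 24/sqrt(612).
Square and sum: Σ |<v, e_j>|^2 = 33/17.
Compute ||v||^2 = v·v = 17.
Deficit = 17 − 33/17 = 256/17 ≥ 0, confirming Bessel's inequality. (The deficit equals ||v − Σ <v,e_j> e_j||^2, the squared distance from v to span{e_j}.)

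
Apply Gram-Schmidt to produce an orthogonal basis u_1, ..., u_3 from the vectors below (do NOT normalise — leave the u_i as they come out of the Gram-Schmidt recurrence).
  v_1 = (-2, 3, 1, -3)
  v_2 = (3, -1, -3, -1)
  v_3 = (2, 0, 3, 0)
Orthogonal basis:
  u_1 = (-2, 3, 1, -3)
  u_2 = (51/23, 4/23, -60/23, -50/23)
  u_3 = (898/379, 63/379, 950/379, -219/379)

Apply the Gram-Schmidt recurrence
  u_1 = v_1
  u_i = v_i − Σ_{j<i} ((v_i · u_j) / (u_j · u_j)) · u_j.

Step by step this gives:
  u_1 = (-2, 3, 1, -3)
  u_2 = (51/23, 4/23, -60/23, -50/23)
  u_3 = (898/379, 63/379, 950/379, -219/379)

Orthogonality check:
  u_2 · u_1 = 0 (should be 0)
  u_3 · u_1 = 0 (should be 0)
  u_3 · u_2 = 0 (should be 0)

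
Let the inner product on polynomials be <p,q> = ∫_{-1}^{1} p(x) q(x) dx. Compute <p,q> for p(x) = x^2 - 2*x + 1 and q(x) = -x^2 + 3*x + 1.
<p,q> = -12/5

Expand the product: p(x)·q(x) = -x^4 + 5*x^3 - 6*x^2 + x + 1.
∫_{-1}^{1} of each monomial x^k gives [2/(k+1) if k even, 0 if k odd]. Integrating term-by-term (or equivalently evaluating the antiderivative F(x) = -x^5/5 + 5*x^4/4 - 2*x^3 + x^2/2 + x at the endpoints):
  F(1) − F(−1) = 11/20 − (59/20) = -12/5.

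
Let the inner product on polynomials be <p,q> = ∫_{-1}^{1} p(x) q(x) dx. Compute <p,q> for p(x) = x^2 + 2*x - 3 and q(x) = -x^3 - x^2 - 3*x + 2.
<p,q> = -208/15

Expand the product: p(x)·q(x) = -x^5 - 3*x^4 - 2*x^3 - x^2 + 13*x - 6.
∫_{-1}^{1} of each monomial x^k gives [2/(k+1) if k even, 0 if k odd]. Integrating term-by-term (or equivalently evaluating the antiderivative F(x) = -x^6/6 - 3*x^5/5 - x^4/2 - x^3/3 + 13*x^2/2 - 6*x at the endpoints):
  F(1) − F(−1) = -11/10 − (383/30) = -208/15.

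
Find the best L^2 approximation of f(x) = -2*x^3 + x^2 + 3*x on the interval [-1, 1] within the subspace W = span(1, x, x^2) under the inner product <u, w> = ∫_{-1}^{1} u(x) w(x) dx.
g(x) = x^2 + 9*x/5

The best approximation g ∈ W is the orthogonal projection of f onto W. Writing g = a_0 + a_1 x + a_2 x^2, the coefficients solve the normal equations G · a = b where
  G_{ij} = <φ_i, φ_j> and b_i = <f, φ_i>, with φ_0 = 1, φ_1 = x, φ_2 = x^2.
G =
  [2, 0, 2/3]
  [0, 2/3, 0]
  [2/3, 0, 2/5],
b = (2/3, 6/5, 2/5).
Solving gives a_0 = 0, a_1 = 9/5, a_2 = 1, so
  g(x) = x^2 + 9*x/5.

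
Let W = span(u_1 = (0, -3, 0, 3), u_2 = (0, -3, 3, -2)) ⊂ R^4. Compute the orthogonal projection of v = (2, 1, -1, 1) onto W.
proj_W(v) = (0, 40/43, -48/43, 40/43)

Set up U = [u_1 | ... | u_2] ∈ R^(4×2). The projector onto W = col(U) is P = U (U^T U)^(-1) U^T.
Compute U^T U =
  [18, 3]
  [3, 22],
and U^T v = (0, -8).
Solve U^T U · c = U^T v for the coefficients: c = (8/129, -16/43). The projection is proj_W(v) = U c.
Check: (v - proj_W(v)) · u_1 = 0  (should be 0).
Check: (v - proj_W(v)) · u_2 = 0  (should be 0).
Result: proj_W(v) = (0, 40/43, -48/43, 40/43).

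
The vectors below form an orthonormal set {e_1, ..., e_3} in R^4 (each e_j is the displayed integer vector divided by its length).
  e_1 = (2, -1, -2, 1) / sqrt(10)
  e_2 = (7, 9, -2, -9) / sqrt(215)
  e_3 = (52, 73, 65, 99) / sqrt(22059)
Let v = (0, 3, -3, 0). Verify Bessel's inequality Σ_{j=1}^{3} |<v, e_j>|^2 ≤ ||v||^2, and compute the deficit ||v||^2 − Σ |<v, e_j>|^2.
Σ |<v, e_j>|^2 = 683/114; ||v||^2 = 18; deficit = 1369/114

Write each e_j = u_j / sqrt(<u_j, u_j>) where u_j is the displayed integer vector. Then <v, e_j> = <v, u_j> / sqrt(<u_j, u_j>), so |<v, e_j>|^2 = <v, u_j>^2 / <u_j, u_j>.
Coefficients: <v, e_1> = 3/sqrt(10), <v, e_2> = 33/sqrt(215), <v, e_3> = 24/sqrt(22059).
Square and sum: Σ |<v, e_j>|^2 = 683/114.
Compute ||v||^2 = v·v = 18.
Deficit = 18 − 683/114 = 1369/114 ≥ 0, confirming Bessel's inequality. (The deficit equals ||v − Σ <v,e_j> e_j||^2, the squared distance from v to span{e_j}.)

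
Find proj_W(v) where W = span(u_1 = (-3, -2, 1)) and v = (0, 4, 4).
proj_W(v) = (6/7, 4/7, -2/7)

Set up U = [u_1 | ... | u_1] ∈ R^(3×1). The projector onto W = col(U) is P = U (U^T U)^(-1) U^T.
Compute U^T U =
  [14],
and U^T v = (-4).
Solve U^T U · c = U^T v for the coefficients: c = (-2/7). The projection is proj_W(v) = U c.
Check: (v - proj_W(v)) · u_1 = 0  (should be 0).
Result: proj_W(v) = (6/7, 4/7, -2/7).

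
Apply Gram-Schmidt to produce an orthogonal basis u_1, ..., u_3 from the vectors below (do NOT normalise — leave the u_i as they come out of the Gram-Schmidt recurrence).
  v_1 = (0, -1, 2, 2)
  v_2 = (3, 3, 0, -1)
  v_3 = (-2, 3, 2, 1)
Orthogonal basis:
  u_1 = (0, -1, 2, 2)
  u_2 = (3, 22/9, 10/9, 1/9)
  u_3 = (-391/146, 203/73, 79/73, 45/146)

Apply the Gram-Schmidt recurrence
  u_1 = v_1
  u_i = v_i − Σ_{j<i} ((v_i · u_j) / (u_j · u_j)) · u_j.

Step by step this gives:
  u_1 = (0, -1, 2, 2)
  u_2 = (3, 22/9, 10/9, 1/9)
  u_3 = (-391/146, 203/73, 79/73, 45/146)

Orthogonality check:
  u_2 · u_1 = 0 (should be 0)
  u_3 · u_1 = 0 (should be 0)
  u_3 · u_2 = 0 (should be 0)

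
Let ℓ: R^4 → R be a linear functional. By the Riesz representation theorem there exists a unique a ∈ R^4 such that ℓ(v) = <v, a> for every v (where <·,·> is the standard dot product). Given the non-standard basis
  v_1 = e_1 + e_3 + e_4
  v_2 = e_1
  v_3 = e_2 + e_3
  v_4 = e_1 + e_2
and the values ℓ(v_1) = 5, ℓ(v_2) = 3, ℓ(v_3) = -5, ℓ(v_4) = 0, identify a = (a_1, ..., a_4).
a = (3, -3, -2, 4)

Write a = (a_1, ..., a_4) in the standard basis. For each basis vector v_i, ℓ(v_i) = <v_i, a> is a linear equation in the a_j's. Collect the n equations into a matrix system V a = ℓ, where row i of V is v_i (expressed in the standard basis). Since V is invertible (lower-triangular with 1s on the diagonal, up to permutation), solve by back-substitution:
  V =
[[1, 0, 1, 1],
 [1, 0, 0, 0],
 [0, 1, 1, 0],
 [1, 1, 0, 0]]
  V a = (5, 3, -5, 0)
Solving gives a = (3, -3, -2, 4).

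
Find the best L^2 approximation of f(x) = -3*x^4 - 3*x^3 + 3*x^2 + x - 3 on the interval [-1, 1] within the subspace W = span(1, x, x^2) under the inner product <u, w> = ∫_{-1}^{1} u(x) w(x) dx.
g(x) = 3*x^2/7 - 4*x/5 - 96/35

The best approximation g ∈ W is the orthogonal projection of f onto W. Writing g = a_0 + a_1 x + a_2 x^2, the coefficients solve the normal equations G · a = b where
  G_{ij} = <φ_i, φ_j> and b_i = <f, φ_i>, with φ_0 = 1, φ_1 = x, φ_2 = x^2.
G =
  [2, 0, 2/3]
  [0, 2/3, 0]
  [2/3, 0, 2/5],
b = (-26/5, -8/15, -58/35).
Solving gives a_0 = -96/35, a_1 = -4/5, a_2 = 3/7, so
  g(x) = 3*x^2/7 - 4*x/5 - 96/35.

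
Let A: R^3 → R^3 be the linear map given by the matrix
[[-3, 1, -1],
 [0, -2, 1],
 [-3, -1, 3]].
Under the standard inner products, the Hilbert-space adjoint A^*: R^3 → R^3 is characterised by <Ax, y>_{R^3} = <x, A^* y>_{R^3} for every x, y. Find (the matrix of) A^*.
A^* = A^T =
[[-3, 0, -3],
 [1, -2, -1],
 [-1, 1, 3]]

For real matrices with standard dot products, the defining identity <Ax, y> = <x, A^* y> gives (Ax)^T y = x^T (A^*) y, i.e. x^T A^T y = x^T (A^*) y. Since this holds for all x, y, we must have A^* = A^T. Therefore
A^* =
[[-3, 0, -3],
 [1, -2, -1],
 [-1, 1, 3]].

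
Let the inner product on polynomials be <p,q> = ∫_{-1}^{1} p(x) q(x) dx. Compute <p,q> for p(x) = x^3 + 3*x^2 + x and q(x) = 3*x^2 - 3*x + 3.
<p,q> = 32/5

Expand the product: p(x)·q(x) = 3*x^5 + 6*x^4 - 3*x^3 + 6*x^2 + 3*x.
∫_{-1}^{1} of each monomial x^k gives [2/(k+1) if k even, 0 if k odd]. Integrating term-by-term (or equivalently evaluating the antiderivative F(x) = x^6/2 + 6*x^5/5 - 3*x^4/4 + 2*x^3 + 3*x^2/2 at the endpoints):
  F(1) − F(−1) = 89/20 − (-39/20) = 32/5.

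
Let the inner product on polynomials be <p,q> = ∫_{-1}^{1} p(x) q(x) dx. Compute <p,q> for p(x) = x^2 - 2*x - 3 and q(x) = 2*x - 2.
<p,q> = 8

Expand the product: p(x)·q(x) = 2*x^3 - 6*x^2 - 2*x + 6.
∫_{-1}^{1} of each monomial x^k gives [2/(k+1) if k even, 0 if k odd]. Integrating term-by-term (or equivalently evaluating the antiderivative F(x) = x^4/2 - 2*x^3 - x^2 + 6*x at the endpoints):
  F(1) − F(−1) = 7/2 − (-9/2) = 8.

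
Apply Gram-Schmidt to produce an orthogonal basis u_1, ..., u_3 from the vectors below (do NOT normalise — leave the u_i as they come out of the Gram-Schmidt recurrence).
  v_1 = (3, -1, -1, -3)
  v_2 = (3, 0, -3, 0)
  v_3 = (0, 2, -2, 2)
Orthogonal basis:
  u_1 = (3, -1, -1, -3)
  u_2 = (6/5, 3/5, -12/5, 9/5)
  u_3 = (-1/6, 7/6, -1/6, -1/2)

Apply the Gram-Schmidt recurrence
  u_1 = v_1
  u_i = v_i − Σ_{j<i} ((v_i · u_j) / (u_j · u_j)) · u_j.

Step by step this gives:
  u_1 = (3, -1, -1, -3)
  u_2 = (6/5, 3/5, -12/5, 9/5)
  u_3 = (-1/6, 7/6, -1/6, -1/2)

Orthogonality check:
  u_2 · u_1 = 0 (should be 0)
  u_3 · u_1 = 0 (should be 0)
  u_3 · u_2 = 0 (should be 0)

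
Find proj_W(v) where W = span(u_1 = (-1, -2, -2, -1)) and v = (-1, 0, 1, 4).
proj_W(v) = (1/2, 1, 1, 1/2)

Set up U = [u_1 | ... | u_1] ∈ R^(4×1). The projector onto W = col(U) is P = U (U^T U)^(-1) U^T.
Compute U^T U =
  [10],
and U^T v = (-5).
Solve U^T U · c = U^T v for the coefficients: c = (-1/2). The projection is proj_W(v) = U c.
Check: (v - proj_W(v)) · u_1 = 0  (should be 0).
Result: proj_W(v) = (1/2, 1, 1, 1/2).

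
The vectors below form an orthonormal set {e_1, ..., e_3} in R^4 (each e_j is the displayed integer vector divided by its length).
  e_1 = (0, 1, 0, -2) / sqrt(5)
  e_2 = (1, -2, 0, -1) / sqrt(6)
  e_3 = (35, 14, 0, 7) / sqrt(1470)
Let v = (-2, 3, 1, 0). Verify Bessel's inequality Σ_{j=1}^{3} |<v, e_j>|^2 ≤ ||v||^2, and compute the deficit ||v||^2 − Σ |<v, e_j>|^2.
Σ |<v, e_j>|^2 = 13; ||v||^2 = 14; deficit = 1

Write each e_j = u_j / sqrt(<u_j, u_j>) where u_j is the displayed integer vector. Then <v, e_j> = <v, u_j> / sqrt(<u_j, u_j>), so |<v, e_j>|^2 = <v, u_j>^2 / <u_j, u_j>.
Coefficients: <v, e_1> = 3/sqrt(5), <v, e_2> = -8/sqrt(6), <v, e_3> = -28/sqrt(1470).
Square and sum: Σ |<v, e_j>|^2 = 13.
Compute ||v||^2 = v·v = 14.
Deficit = 14 − 13 = 1 ≥ 0, confirming Bessel's inequality. (The deficit equals ||v − Σ <v,e_j> e_j||^2, the squared distance from v to span{e_j}.)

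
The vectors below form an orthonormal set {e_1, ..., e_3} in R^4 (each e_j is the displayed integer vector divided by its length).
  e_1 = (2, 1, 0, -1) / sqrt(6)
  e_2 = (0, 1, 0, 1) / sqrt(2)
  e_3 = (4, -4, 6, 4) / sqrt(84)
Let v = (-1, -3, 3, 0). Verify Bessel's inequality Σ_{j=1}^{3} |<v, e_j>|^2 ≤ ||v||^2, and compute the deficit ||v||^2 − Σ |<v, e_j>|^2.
Σ |<v, e_j>|^2 = 117/7; ||v||^2 = 19; deficit = 16/7

Write each e_j = u_j / sqrt(<u_j, u_j>) where u_j is the displayed integer vector. Then <v, e_j> = <v, u_j> / sqrt(<u_j, u_j>), so |<v, e_j>|^2 = <v, u_j>^2 / <u_j, u_j>.
Coefficients: <v, e_1> = -5/sqrt(6), <v, e_2> = -3/sqrt(2), <v, e_3> = 26/sqrt(84).
Square and sum: Σ |<v, e_j>|^2 = 117/7.
Compute ||v||^2 = v·v = 19.
Deficit = 19 − 117/7 = 16/7 ≥ 0, confirming Bessel's inequality. (The deficit equals ||v − Σ <v,e_j> e_j||^2, the squared distance from v to span{e_j}.)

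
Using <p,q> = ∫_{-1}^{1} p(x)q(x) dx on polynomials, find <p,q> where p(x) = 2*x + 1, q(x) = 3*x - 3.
<p,q> = -2

Expand the product: p(x)·q(x) = 6*x^2 - 3*x - 3.
∫_{-1}^{1} of each monomial x^k gives [2/(k+1) if k even, 0 if k odd]. Integrating term-by-term (or equivalently evaluating the antiderivative F(x) = 2*x^3 - 3*x^2/2 - 3*x at the endpoints):
  F(1) − F(−1) = -5/2 − (-1/2) = -2.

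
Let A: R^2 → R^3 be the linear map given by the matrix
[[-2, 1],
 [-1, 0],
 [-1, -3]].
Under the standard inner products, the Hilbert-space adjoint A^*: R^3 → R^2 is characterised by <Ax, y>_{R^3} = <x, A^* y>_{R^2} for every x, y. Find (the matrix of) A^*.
A^* = A^T =
[[-2, -1, -1],
 [1, 0, -3]]

For real matrices with standard dot products, the defining identity <Ax, y> = <x, A^* y> gives (Ax)^T y = x^T (A^*) y, i.e. x^T A^T y = x^T (A^*) y. Since this holds for all x, y, we must have A^* = A^T. Therefore
A^* =
[[-2, -1, -1],
 [1, 0, -3]].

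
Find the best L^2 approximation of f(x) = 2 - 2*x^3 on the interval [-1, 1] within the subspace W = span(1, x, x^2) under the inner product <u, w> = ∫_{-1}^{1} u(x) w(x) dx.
g(x) = 2 - 6*x/5

The best approximation g ∈ W is the orthogonal projection of f onto W. Writing g = a_0 + a_1 x + a_2 x^2, the coefficients solve the normal equations G · a = b where
  G_{ij} = <φ_i, φ_j> and b_i = <f, φ_i>, with φ_0 = 1, φ_1 = x, φ_2 = x^2.
G =
  [2, 0, 2/3]
  [0, 2/3, 0]
  [2/3, 0, 2/5],
b = (4, -4/5, 4/3).
Solving gives a_0 = 2, a_1 = -6/5, a_2 = 0, so
  g(x) = 2 - 6*x/5.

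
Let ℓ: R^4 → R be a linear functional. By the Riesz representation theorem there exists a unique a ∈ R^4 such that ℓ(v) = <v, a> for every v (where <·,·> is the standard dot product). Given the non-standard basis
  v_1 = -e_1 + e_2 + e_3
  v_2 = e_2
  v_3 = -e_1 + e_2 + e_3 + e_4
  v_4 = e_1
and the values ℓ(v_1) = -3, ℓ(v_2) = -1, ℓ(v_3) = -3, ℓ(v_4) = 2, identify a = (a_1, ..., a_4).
a = (2, -1, 0, 0)

Write a = (a_1, ..., a_4) in the standard basis. For each basis vector v_i, ℓ(v_i) = <v_i, a> is a linear equation in the a_j's. Collect the n equations into a matrix system V a = ℓ, where row i of V is v_i (expressed in the standard basis). Since V is invertible (lower-triangular with 1s on the diagonal, up to permutation), solve by back-substitution:
  V =
[[-1, 1, 1, 0],
 [0, 1, 0, 0],
 [-1, 1, 1, 1],
 [1, 0, 0, 0]]
  V a = (-3, -1, -3, 2)
Solving gives a = (2, -1, 0, 0).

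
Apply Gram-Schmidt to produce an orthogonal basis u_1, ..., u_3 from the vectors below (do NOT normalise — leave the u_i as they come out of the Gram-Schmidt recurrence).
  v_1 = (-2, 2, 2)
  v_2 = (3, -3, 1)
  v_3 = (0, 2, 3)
Orthogonal basis:
  u_1 = (-2, 2, 2)
  u_2 = (4/3, -4/3, 8/3)
  u_3 = (1, 1, 0)

Apply the Gram-Schmidt recurrence
  u_1 = v_1
  u_i = v_i − Σ_{j<i} ((v_i · u_j) / (u_j · u_j)) · u_j.

Step by step this gives:
  u_1 = (-2, 2, 2)
  u_2 = (4/3, -4/3, 8/3)
  u_3 = (1, 1, 0)

Orthogonality check:
  u_2 · u_1 = 0 (should be 0)
  u_3 · u_1 = 0 (should be 0)
  u_3 · u_2 = 0 (should be 0)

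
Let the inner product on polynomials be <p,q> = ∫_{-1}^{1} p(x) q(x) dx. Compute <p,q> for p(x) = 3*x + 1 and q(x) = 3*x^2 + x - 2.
<p,q> = 0

Expand the product: p(x)·q(x) = 9*x^3 + 6*x^2 - 5*x - 2.
∫_{-1}^{1} of each monomial x^k gives [2/(k+1) if k even, 0 if k odd]. Integrating term-by-term (or equivalently evaluating the antiderivative F(x) = 9*x^4/4 + 2*x^3 - 5*x^2/2 - 2*x at the endpoints):
  F(1) − F(−1) = -1/4 − (-1/4) = 0.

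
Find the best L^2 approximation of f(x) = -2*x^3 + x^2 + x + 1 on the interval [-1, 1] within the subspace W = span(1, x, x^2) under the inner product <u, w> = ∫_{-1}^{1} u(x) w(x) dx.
g(x) = x^2 - x/5 + 1

The best approximation g ∈ W is the orthogonal projection of f onto W. Writing g = a_0 + a_1 x + a_2 x^2, the coefficients solve the normal equations G · a = b where
  G_{ij} = <φ_i, φ_j> and b_i = <f, φ_i>, with φ_0 = 1, φ_1 = x, φ_2 = x^2.
G =
  [2, 0, 2/3]
  [0, 2/3, 0]
  [2/3, 0, 2/5],
b = (8/3, -2/15, 16/15).
Solving gives a_0 = 1, a_1 = -1/5, a_2 = 1, so
  g(x) = x^2 - x/5 + 1.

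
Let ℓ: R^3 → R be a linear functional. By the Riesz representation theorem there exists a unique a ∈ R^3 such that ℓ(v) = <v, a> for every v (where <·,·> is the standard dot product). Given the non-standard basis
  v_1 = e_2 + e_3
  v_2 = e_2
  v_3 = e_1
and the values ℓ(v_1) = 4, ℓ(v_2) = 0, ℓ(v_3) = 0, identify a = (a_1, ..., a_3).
a = (0, 0, 4)

Write a = (a_1, ..., a_3) in the standard basis. For each basis vector v_i, ℓ(v_i) = <v_i, a> is a linear equation in the a_j's. Collect the n equations into a matrix system V a = ℓ, where row i of V is v_i (expressed in the standard basis). Since V is invertible (lower-triangular with 1s on the diagonal, up to permutation), solve by back-substitution:
  V =
[[0, 1, 1],
 [0, 1, 0],
 [1, 0, 0]]
  V a = (4, 0, 0)
Solving gives a = (0, 0, 4).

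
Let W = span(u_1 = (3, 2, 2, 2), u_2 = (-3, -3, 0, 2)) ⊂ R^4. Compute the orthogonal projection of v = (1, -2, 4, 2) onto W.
proj_W(v) = (153/341, -166/341, 58/31, 1174/341)

Set up U = [u_1 | ... | u_2] ∈ R^(4×2). The projector onto W = col(U) is P = U (U^T U)^(-1) U^T.
Compute U^T U =
  [21, -11]
  [-11, 22],
and U^T v = (11, 7).
Solve U^T U · c = U^T v for the coefficients: c = (29/31, 268/341). The projection is proj_W(v) = U c.
Check: (v - proj_W(v)) · u_1 = 0  (should be 0).
Check: (v - proj_W(v)) · u_2 = 0  (should be 0).
Result: proj_W(v) = (153/341, -166/341, 58/31, 1174/341).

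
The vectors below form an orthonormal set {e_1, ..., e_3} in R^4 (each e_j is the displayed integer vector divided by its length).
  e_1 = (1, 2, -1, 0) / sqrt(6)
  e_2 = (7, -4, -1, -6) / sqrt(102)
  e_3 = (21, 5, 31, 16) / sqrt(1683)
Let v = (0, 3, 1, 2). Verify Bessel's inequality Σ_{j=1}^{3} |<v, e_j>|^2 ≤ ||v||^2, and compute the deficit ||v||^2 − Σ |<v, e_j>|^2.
Σ |<v, e_j>|^2 = 153/11; ||v||^2 = 14; deficit = 1/11

Write each e_j = u_j / sqrt(<u_j, u_j>) where u_j is the displayed integer vector. Then <v, e_j> = <v, u_j> / sqrt(<u_j, u_j>), so |<v, e_j>|^2 = <v, u_j>^2 / <u_j, u_j>.
Coefficients: <v, e_1> = 5/sqrt(6), <v, e_2> = -25/sqrt(102), <v, e_3> = 78/sqrt(1683).
Square and sum: Σ |<v, e_j>|^2 = 153/11.
Compute ||v||^2 = v·v = 14.
Deficit = 14 − 153/11 = 1/11 ≥ 0, confirming Bessel's inequality. (The deficit equals ||v − Σ <v,e_j> e_j||^2, the squared distance from v to span{e_j}.)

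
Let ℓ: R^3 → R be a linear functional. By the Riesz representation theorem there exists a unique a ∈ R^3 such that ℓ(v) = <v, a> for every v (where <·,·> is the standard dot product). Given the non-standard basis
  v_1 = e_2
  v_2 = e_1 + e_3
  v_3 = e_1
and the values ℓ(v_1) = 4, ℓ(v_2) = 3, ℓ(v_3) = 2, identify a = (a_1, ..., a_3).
a = (2, 4, 1)

Write a = (a_1, ..., a_3) in the standard basis. For each basis vector v_i, ℓ(v_i) = <v_i, a> is a linear equation in the a_j's. Collect the n equations into a matrix system V a = ℓ, where row i of V is v_i (expressed in the standard basis). Since V is invertible (lower-triangular with 1s on the diagonal, up to permutation), solve by back-substitution:
  V =
[[0, 1, 0],
 [1, 0, 1],
 [1, 0, 0]]
  V a = (4, 3, 2)
Solving gives a = (2, 4, 1).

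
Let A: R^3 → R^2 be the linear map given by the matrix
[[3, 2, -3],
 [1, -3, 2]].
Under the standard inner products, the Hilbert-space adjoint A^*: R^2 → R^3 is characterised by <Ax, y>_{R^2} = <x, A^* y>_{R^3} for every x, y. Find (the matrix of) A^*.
A^* = A^T =
[[3, 1],
 [2, -3],
 [-3, 2]]

For real matrices with standard dot products, the defining identity <Ax, y> = <x, A^* y> gives (Ax)^T y = x^T (A^*) y, i.e. x^T A^T y = x^T (A^*) y. Since this holds for all x, y, we must have A^* = A^T. Therefore
A^* =
[[3, 1],
 [2, -3],
 [-3, 2]].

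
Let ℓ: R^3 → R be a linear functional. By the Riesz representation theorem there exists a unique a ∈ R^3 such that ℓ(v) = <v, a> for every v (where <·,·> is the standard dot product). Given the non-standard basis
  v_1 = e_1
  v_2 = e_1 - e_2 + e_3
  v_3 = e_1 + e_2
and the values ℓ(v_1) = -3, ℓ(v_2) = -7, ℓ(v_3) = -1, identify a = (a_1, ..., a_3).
a = (-3, 2, -2)

Write a = (a_1, ..., a_3) in the standard basis. For each basis vector v_i, ℓ(v_i) = <v_i, a> is a linear equation in the a_j's. Collect the n equations into a matrix system V a = ℓ, where row i of V is v_i (expressed in the standard basis). Since V is invertible (lower-triangular with 1s on the diagonal, up to permutation), solve by back-substitution:
  V =
[[1, 0, 0],
 [1, -1, 1],
 [1, 1, 0]]
  V a = (-3, -7, -1)
Solving gives a = (-3, 2, -2).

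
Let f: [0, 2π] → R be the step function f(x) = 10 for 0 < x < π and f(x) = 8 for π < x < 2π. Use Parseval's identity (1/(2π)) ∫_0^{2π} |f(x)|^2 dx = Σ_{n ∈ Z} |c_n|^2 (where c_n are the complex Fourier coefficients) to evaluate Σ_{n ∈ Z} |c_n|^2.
Σ |c_n|^2 = 82

Parseval equates the L^2 energy of f (normalised by 1/(2π)) with the ℓ^2 sum of its Fourier coefficients: (1/(2π)) ∫_0^{2π} |f|^2 = Σ |c_n|^2.
Compute the left side: (1/(2π)) [∫_0^π 10^2 dx + ∫_π^{2π} 8^2 dx] = (1/(2π)) · (100π + 64π) = (100 + 64)/2 = 82.
So Σ_{n ∈ Z} |c_n|^2 = 82.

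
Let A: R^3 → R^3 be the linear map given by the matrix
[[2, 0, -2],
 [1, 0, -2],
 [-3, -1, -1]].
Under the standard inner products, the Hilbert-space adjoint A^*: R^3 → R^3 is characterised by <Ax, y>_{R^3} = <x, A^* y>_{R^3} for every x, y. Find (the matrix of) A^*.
A^* = A^T =
[[2, 1, -3],
 [0, 0, -1],
 [-2, -2, -1]]

For real matrices with standard dot products, the defining identity <Ax, y> = <x, A^* y> gives (Ax)^T y = x^T (A^*) y, i.e. x^T A^T y = x^T (A^*) y. Since this holds for all x, y, we must have A^* = A^T. Therefore
A^* =
[[2, 1, -3],
 [0, 0, -1],
 [-2, -2, -1]].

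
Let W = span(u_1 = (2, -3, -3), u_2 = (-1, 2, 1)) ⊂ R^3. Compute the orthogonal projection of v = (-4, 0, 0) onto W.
proj_W(v) = (-8/11, 12/11, 12/11)

Set up U = [u_1 | ... | u_2] ∈ R^(3×2). The projector onto W = col(U) is P = U (U^T U)^(-1) U^T.
Compute U^T U =
  [22, -11]
  [-11, 6],
and U^T v = (-8, 4).
Solve U^T U · c = U^T v for the coefficients: c = (-4/11, 0). The projection is proj_W(v) = U c.
Check: (v - proj_W(v)) · u_1 = 0  (should be 0).
Check: (v - proj_W(v)) · u_2 = 0  (should be 0).
Result: proj_W(v) = (-8/11, 12/11, 12/11).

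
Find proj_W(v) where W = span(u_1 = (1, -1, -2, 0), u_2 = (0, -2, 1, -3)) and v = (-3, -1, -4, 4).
proj_W(v) = (1, 1, -3, 3)

Set up U = [u_1 | ... | u_2] ∈ R^(4×2). The projector onto W = col(U) is P = U (U^T U)^(-1) U^T.
Compute U^T U =
  [6, 0]
  [0, 14],
and U^T v = (6, -14).
Solve U^T U · c = U^T v for the coefficients: c = (1, -1). The projection is proj_W(v) = U c.
Check: (v - proj_W(v)) · u_1 = 0  (should be 0).
Check: (v - proj_W(v)) · u_2 = 0  (should be 0).
Result: proj_W(v) = (1, 1, -3, 3).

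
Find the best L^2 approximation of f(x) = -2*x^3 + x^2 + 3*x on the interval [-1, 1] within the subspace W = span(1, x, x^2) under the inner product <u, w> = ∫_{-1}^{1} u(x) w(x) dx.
g(x) = x^2 + 9*x/5

The best approximation g ∈ W is the orthogonal projection of f onto W. Writing g = a_0 + a_1 x + a_2 x^2, the coefficients solve the normal equations G · a = b where
  G_{ij} = <φ_i, φ_j> and b_i = <f, φ_i>, with φ_0 = 1, φ_1 = x, φ_2 = x^2.
G =
  [2, 0, 2/3]
  [0, 2/3, 0]
  [2/3, 0, 2/5],
b = (2/3, 6/5, 2/5).
Solving gives a_0 = 0, a_1 = 9/5, a_2 = 1, so
  g(x) = x^2 + 9*x/5.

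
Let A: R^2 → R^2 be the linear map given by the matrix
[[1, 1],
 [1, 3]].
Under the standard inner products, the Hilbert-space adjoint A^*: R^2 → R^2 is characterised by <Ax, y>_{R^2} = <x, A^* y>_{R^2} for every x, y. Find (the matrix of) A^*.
A^* = A^T =
[[1, 1],
 [1, 3]]

For real matrices with standard dot products, the defining identity <Ax, y> = <x, A^* y> gives (Ax)^T y = x^T (A^*) y, i.e. x^T A^T y = x^T (A^*) y. Since this holds for all x, y, we must have A^* = A^T. Therefore
A^* =
[[1, 1],
 [1, 3]].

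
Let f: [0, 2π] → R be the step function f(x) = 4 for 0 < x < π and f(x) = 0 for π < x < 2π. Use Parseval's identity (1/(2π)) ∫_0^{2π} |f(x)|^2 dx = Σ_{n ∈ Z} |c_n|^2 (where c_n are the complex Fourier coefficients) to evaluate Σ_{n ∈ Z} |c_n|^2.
Σ |c_n|^2 = 8

Parseval equates the L^2 energy of f (normalised by 1/(2π)) with the ℓ^2 sum of its Fourier coefficients: (1/(2π)) ∫_0^{2π} |f|^2 = Σ |c_n|^2.
Compute the left side: (1/(2π)) [∫_0^π 4^2 dx + ∫_π^{2π} 0^2 dx] = (1/(2π)) · (16π + 0π) = (16 + 0)/2 = 8.
So Σ_{n ∈ Z} |c_n|^2 = 8.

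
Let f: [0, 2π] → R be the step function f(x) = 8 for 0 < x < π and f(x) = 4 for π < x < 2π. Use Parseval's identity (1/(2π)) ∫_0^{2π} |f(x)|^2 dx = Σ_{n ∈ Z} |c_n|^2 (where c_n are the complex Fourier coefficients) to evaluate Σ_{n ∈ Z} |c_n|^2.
Σ |c_n|^2 = 40

Parseval equates the L^2 energy of f (normalised by 1/(2π)) with the ℓ^2 sum of its Fourier coefficients: (1/(2π)) ∫_0^{2π} |f|^2 = Σ |c_n|^2.
Compute the left side: (1/(2π)) [∫_0^π 8^2 dx + ∫_π^{2π} 4^2 dx] = (1/(2π)) · (64π + 16π) = (64 + 16)/2 = 40.
So Σ_{n ∈ Z} |c_n|^2 = 40.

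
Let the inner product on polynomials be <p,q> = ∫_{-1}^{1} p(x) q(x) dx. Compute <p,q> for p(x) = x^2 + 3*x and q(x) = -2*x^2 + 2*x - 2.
<p,q> = 28/15

Expand the product: p(x)·q(x) = -2*x^4 - 4*x^3 + 4*x^2 - 6*x.
∫_{-1}^{1} of each monomial x^k gives [2/(k+1) if k even, 0 if k odd]. Integrating term-by-term (or equivalently evaluating the antiderivative F(x) = -2*x^5/5 - x^4 + 4*x^3/3 - 3*x^2 at the endpoints):
  F(1) − F(−1) = -46/15 − (-74/15) = 28/15.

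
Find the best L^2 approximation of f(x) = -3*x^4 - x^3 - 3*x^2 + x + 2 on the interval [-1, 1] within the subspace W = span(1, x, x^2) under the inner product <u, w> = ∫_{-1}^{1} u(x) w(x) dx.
g(x) = -39*x^2/7 + 2*x/5 + 79/35

The best approximation g ∈ W is the orthogonal projection of f onto W. Writing g = a_0 + a_1 x + a_2 x^2, the coefficients solve the normal equations G · a = b where
  G_{ij} = <φ_i, φ_j> and b_i = <f, φ_i>, with φ_0 = 1, φ_1 = x, φ_2 = x^2.
G =
  [2, 0, 2/3]
  [0, 2/3, 0]
  [2/3, 0, 2/5],
b = (4/5, 4/15, -76/105).
Solving gives a_0 = 79/35, a_1 = 2/5, a_2 = -39/7, so
  g(x) = -39*x^2/7 + 2*x/5 + 79/35.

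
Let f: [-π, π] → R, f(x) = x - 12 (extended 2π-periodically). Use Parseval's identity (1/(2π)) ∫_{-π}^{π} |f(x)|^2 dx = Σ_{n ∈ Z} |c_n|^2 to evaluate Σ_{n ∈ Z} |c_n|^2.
Σ |c_n|^2 = π^2/3 + 144

Expand and integrate term by term over [-π, π]:
  ∫ (x)^2 dx = 1·(2π^3/3); ∫ 2·1·(-12)·x dx = 0 (odd integrand); ∫ (-12)^2 dx = 144·2π.
So (1/(2π)) ∫_{-π}^{π} (x - 12)^2 dx = 1π^2/3 + 144 = π^2/3 + 144.
Parseval ⇒ Σ |c_n|^2 = π^2/3 + 144.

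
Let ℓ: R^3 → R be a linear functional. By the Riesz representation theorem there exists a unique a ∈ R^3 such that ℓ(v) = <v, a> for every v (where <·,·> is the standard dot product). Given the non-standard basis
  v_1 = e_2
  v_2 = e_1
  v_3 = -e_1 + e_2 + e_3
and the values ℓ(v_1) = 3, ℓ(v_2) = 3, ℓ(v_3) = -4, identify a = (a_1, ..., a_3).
a = (3, 3, -4)

Write a = (a_1, ..., a_3) in the standard basis. For each basis vector v_i, ℓ(v_i) = <v_i, a> is a linear equation in the a_j's. Collect the n equations into a matrix system V a = ℓ, where row i of V is v_i (expressed in the standard basis). Since V is invertible (lower-triangular with 1s on the diagonal, up to permutation), solve by back-substitution:
  V =
[[0, 1, 0],
 [1, 0, 0],
 [-1, 1, 1]]
  V a = (3, 3, -4)
Solving gives a = (3, 3, -4).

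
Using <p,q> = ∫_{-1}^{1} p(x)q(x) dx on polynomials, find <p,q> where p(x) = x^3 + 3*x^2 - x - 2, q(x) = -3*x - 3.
<p,q> = 34/5

Expand the product: p(x)·q(x) = -3*x^4 - 12*x^3 - 6*x^2 + 9*x + 6.
∫_{-1}^{1} of each monomial x^k gives [2/(k+1) if k even, 0 if k odd]. Integrating term-by-term (or equivalently evaluating the antiderivative F(x) = -3*x^5/5 - 3*x^4 - 2*x^3 + 9*x^2/2 + 6*x at the endpoints):
  F(1) − F(−1) = 49/10 − (-19/10) = 34/5.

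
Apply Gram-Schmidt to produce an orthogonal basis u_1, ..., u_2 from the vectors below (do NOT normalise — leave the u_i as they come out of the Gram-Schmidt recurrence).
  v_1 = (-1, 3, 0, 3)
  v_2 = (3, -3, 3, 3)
Orthogonal basis:
  u_1 = (-1, 3, 0, 3)
  u_2 = (54/19, -48/19, 3, 66/19)

Apply the Gram-Schmidt recurrence
  u_1 = v_1
  u_i = v_i − Σ_{j<i} ((v_i · u_j) / (u_j · u_j)) · u_j.

Step by step this gives:
  u_1 = (-1, 3, 0, 3)
  u_2 = (54/19, -48/19, 3, 66/19)

Orthogonality check:
  u_2 · u_1 = 0 (should be 0)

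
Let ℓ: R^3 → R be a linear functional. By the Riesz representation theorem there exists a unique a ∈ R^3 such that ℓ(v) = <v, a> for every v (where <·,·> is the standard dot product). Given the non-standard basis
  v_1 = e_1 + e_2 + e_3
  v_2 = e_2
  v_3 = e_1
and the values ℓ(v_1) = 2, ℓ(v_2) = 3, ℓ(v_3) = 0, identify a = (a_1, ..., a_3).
a = (0, 3, -1)

Write a = (a_1, ..., a_3) in the standard basis. For each basis vector v_i, ℓ(v_i) = <v_i, a> is a linear equation in the a_j's. Collect the n equations into a matrix system V a = ℓ, where row i of V is v_i (expressed in the standard basis). Since V is invertible (lower-triangular with 1s on the diagonal, up to permutation), solve by back-substitution:
  V =
[[1, 1, 1],
 [0, 1, 0],
 [1, 0, 0]]
  V a = (2, 3, 0)
Solving gives a = (0, 3, -1).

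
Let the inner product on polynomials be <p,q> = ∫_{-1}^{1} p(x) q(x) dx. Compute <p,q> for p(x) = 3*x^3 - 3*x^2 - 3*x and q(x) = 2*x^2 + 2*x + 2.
<p,q> = -8

Expand the product: p(x)·q(x) = 6*x^5 - 6*x^3 - 12*x^2 - 6*x.
∫_{-1}^{1} of each monomial x^k gives [2/(k+1) if k even, 0 if k odd]. Integrating term-by-term (or equivalently evaluating the antiderivative F(x) = x^6 - 3*x^4/2 - 4*x^3 - 3*x^2 at the endpoints):
  F(1) − F(−1) = -15/2 − (1/2) = -8.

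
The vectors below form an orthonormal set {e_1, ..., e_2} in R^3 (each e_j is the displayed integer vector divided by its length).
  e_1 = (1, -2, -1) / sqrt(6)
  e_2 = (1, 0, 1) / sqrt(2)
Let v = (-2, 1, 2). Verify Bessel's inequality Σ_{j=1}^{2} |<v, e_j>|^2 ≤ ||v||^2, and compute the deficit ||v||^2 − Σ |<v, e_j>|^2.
Σ |<v, e_j>|^2 = 6; ||v||^2 = 9; deficit = 3

Write each e_j = u_j / sqrt(<u_j, u_j>) where u_j is the displayed integer vector. Then <v, e_j> = <v, u_j> / sqrt(<u_j, u_j>), so |<v, e_j>|^2 = <v, u_j>^2 / <u_j, u_j>.
Coefficients: <v, e_1> = -6/sqrt(6), <v, e_2> = 0/sqrt(2).
Square and sum: Σ |<v, e_j>|^2 = 6.
Compute ||v||^2 = v·v = 9.
Deficit = 9 − 6 = 3 ≥ 0, confirming Bessel's inequality. (The deficit equals ||v − Σ <v,e_j> e_j||^2, the squared distance from v to span{e_j}.)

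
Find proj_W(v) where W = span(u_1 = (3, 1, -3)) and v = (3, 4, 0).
proj_W(v) = (39/19, 13/19, -39/19)

Set up U = [u_1 | ... | u_1] ∈ R^(3×1). The projector onto W = col(U) is P = U (U^T U)^(-1) U^T.
Compute U^T U =
  [19],
and U^T v = (13).
Solve U^T U · c = U^T v for the coefficients: c = (13/19). The projection is proj_W(v) = U c.
Check: (v - proj_W(v)) · u_1 = 0  (should be 0).
Result: proj_W(v) = (39/19, 13/19, -39/19).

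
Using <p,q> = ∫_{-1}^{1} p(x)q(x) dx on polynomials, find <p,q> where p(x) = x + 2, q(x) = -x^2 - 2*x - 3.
<p,q> = -44/3

Expand the product: p(x)·q(x) = -x^3 - 4*x^2 - 7*x - 6.
∫_{-1}^{1} of each monomial x^k gives [2/(k+1) if k even, 0 if k odd]. Integrating term-by-term (or equivalently evaluating the antiderivative F(x) = -x^4/4 - 4*x^3/3 - 7*x^2/2 - 6*x at the endpoints):
  F(1) − F(−1) = -133/12 − (43/12) = -44/3.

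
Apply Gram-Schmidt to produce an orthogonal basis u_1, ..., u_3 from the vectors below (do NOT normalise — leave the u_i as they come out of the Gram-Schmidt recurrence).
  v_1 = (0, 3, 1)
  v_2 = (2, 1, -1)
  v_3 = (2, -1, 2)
Orthogonal basis:
  u_1 = (0, 3, 1)
  u_2 = (2, 2/5, -6/5)
  u_3 = (11/7, -11/14, 33/14)

Apply the Gram-Schmidt recurrence
  u_1 = v_1
  u_i = v_i − Σ_{j<i} ((v_i · u_j) / (u_j · u_j)) · u_j.

Step by step this gives:
  u_1 = (0, 3, 1)
  u_2 = (2, 2/5, -6/5)
  u_3 = (11/7, -11/14, 33/14)

Orthogonality check:
  u_2 · u_1 = 0 (should be 0)
  u_3 · u_1 = 0 (should be 0)
  u_3 · u_2 = 0 (should be 0)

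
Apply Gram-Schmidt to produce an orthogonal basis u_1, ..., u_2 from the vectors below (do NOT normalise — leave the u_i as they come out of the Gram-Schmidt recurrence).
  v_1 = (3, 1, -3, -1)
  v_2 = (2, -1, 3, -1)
Orthogonal basis:
  u_1 = (3, 1, -3, -1)
  u_2 = (49/20, -17/20, 51/20, -23/20)

Apply the Gram-Schmidt recurrence
  u_1 = v_1
  u_i = v_i − Σ_{j<i} ((v_i · u_j) / (u_j · u_j)) · u_j.

Step by step this gives:
  u_1 = (3, 1, -3, -1)
  u_2 = (49/20, -17/20, 51/20, -23/20)

Orthogonality check:
  u_2 · u_1 = 0 (should be 0)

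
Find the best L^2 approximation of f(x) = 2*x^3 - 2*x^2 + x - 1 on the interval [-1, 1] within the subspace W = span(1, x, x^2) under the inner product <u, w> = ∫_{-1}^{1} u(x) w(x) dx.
g(x) = -2*x^2 + 11*x/5 - 1

The best approximation g ∈ W is the orthogonal projection of f onto W. Writing g = a_0 + a_1 x + a_2 x^2, the coefficients solve the normal equations G · a = b where
  G_{ij} = <φ_i, φ_j> and b_i = <f, φ_i>, with φ_0 = 1, φ_1 = x, φ_2 = x^2.
G =
  [2, 0, 2/3]
  [0, 2/3, 0]
  [2/3, 0, 2/5],
b = (-10/3, 22/15, -22/15).
Solving gives a_0 = -1, a_1 = 11/5, a_2 = -2, so
  g(x) = -2*x^2 + 11*x/5 - 1.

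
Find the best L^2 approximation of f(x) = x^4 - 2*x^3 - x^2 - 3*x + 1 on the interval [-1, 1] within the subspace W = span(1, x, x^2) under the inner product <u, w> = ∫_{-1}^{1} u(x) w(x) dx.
g(x) = -x^2/7 - 21*x/5 + 32/35

The best approximation g ∈ W is the orthogonal projection of f onto W. Writing g = a_0 + a_1 x + a_2 x^2, the coefficients solve the normal equations G · a = b where
  G_{ij} = <φ_i, φ_j> and b_i = <f, φ_i>, with φ_0 = 1, φ_1 = x, φ_2 = x^2.
G =
  [2, 0, 2/3]
  [0, 2/3, 0]
  [2/3, 0, 2/5],
b = (26/15, -14/5, 58/105).
Solving gives a_0 = 32/35, a_1 = -21/5, a_2 = -1/7, so
  g(x) = -x^2/7 - 21*x/5 + 32/35.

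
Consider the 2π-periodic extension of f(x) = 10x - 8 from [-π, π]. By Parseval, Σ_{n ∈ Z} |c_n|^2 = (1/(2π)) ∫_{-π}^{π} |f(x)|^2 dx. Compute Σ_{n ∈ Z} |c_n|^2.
Σ |c_n|^2 = 100π^2/3 + 64

Expand and integrate term by term over [-π, π]:
  ∫ (10x)^2 dx = 100·(2π^3/3); ∫ 2·10·(-8)·x dx = 0 (odd integrand); ∫ (-8)^2 dx = 64·2π.
So (1/(2π)) ∫_{-π}^{π} (10x - 8)^2 dx = 100π^2/3 + 64 = 100π^2/3 + 64.
Parseval ⇒ Σ |c_n|^2 = 100π^2/3 + 64.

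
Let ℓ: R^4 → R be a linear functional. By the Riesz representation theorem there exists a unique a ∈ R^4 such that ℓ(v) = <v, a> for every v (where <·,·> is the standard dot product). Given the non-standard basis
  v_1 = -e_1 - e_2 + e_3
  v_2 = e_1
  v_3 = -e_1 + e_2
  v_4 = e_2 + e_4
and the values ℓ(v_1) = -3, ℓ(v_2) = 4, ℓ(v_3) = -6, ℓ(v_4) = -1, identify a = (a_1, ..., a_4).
a = (4, -2, -1, 1)

Write a = (a_1, ..., a_4) in the standard basis. For each basis vector v_i, ℓ(v_i) = <v_i, a> is a linear equation in the a_j's. Collect the n equations into a matrix system V a = ℓ, where row i of V is v_i (expressed in the standard basis). Since V is invertible (lower-triangular with 1s on the diagonal, up to permutation), solve by back-substitution:
  V =
[[-1, -1, 1, 0],
 [1, 0, 0, 0],
 [-1, 1, 0, 0],
 [0, 1, 0, 1]]
  V a = (-3, 4, -6, -1)
Solving gives a = (4, -2, -1, 1).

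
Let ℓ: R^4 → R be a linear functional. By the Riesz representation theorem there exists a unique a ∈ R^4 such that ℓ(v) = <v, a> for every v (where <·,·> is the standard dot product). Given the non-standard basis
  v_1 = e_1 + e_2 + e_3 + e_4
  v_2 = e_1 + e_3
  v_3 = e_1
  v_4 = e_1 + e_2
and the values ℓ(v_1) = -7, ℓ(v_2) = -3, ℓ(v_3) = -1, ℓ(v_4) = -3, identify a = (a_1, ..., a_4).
a = (-1, -2, -2, -2)

Write a = (a_1, ..., a_4) in the standard basis. For each basis vector v_i, ℓ(v_i) = <v_i, a> is a linear equation in the a_j's. Collect the n equations into a matrix system V a = ℓ, where row i of V is v_i (expressed in the standard basis). Since V is invertible (lower-triangular with 1s on the diagonal, up to permutation), solve by back-substitution:
  V =
[[1, 1, 1, 1],
 [1, 0, 1, 0],
 [1, 0, 0, 0],
 [1, 1, 0, 0]]
  V a = (-7, -3, -1, -3)
Solving gives a = (-1, -2, -2, -2).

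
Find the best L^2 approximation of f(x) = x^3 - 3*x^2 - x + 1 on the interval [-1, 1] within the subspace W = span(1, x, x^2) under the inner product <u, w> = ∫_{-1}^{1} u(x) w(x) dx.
g(x) = -3*x^2 - 2*x/5 + 1

The best approximation g ∈ W is the orthogonal projection of f onto W. Writing g = a_0 + a_1 x + a_2 x^2, the coefficients solve the normal equations G · a = b where
  G_{ij} = <φ_i, φ_j> and b_i = <f, φ_i>, with φ_0 = 1, φ_1 = x, φ_2 = x^2.
G =
  [2, 0, 2/3]
  [0, 2/3, 0]
  [2/3, 0, 2/5],
b = (0, -4/15, -8/15).
Solving gives a_0 = 1, a_1 = -2/5, a_2 = -3, so
  g(x) = -3*x^2 - 2*x/5 + 1.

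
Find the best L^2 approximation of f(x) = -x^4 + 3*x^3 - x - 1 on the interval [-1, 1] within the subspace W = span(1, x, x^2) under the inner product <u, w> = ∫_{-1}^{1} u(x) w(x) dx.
g(x) = -6*x^2/7 + 4*x/5 - 32/35

The best approximation g ∈ W is the orthogonal projection of f onto W. Writing g = a_0 + a_1 x + a_2 x^2, the coefficients solve the normal equations G · a = b where
  G_{ij} = <φ_i, φ_j> and b_i = <f, φ_i>, with φ_0 = 1, φ_1 = x, φ_2 = x^2.
G =
  [2, 0, 2/3]
  [0, 2/3, 0]
  [2/3, 0, 2/5],
b = (-12/5, 8/15, -20/21).
Solving gives a_0 = -32/35, a_1 = 4/5, a_2 = -6/7, so
  g(x) = -6*x^2/7 + 4*x/5 - 32/35.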